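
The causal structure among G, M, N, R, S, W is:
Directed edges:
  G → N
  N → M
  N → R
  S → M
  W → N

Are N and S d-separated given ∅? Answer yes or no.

Bayes-Ball from N | ∅ reaches {G,M,R,W}.
S ∉ reach(N|∅) ⇒ N ⊥ S | ∅.

Yes — N ⊥ S | ∅.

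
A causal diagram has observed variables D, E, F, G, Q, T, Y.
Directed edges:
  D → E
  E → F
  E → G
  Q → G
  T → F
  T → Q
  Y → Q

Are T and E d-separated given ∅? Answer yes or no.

Yes — T ⊥ E | ∅.

Bayes-Ball from T | ∅ reaches {F,G,Q}.
E ∉ reach(T|∅) ⇒ T ⊥ E | ∅.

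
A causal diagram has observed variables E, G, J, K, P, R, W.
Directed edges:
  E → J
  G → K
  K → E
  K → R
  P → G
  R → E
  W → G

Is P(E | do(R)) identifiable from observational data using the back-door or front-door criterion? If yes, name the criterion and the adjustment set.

desc(R)\{R}={E,J}; candidates ⊆ {G,K,P,W}.
size 0: {}; under {} R still reaches {E,G,J,K,P,W} ∋ E.
{K}: R⊥E given {K} in G with R→· removed — back-door holds.
P(E|do(R)) = Σ_{K} P(E|R,K)·P(K).

P(E|do(R)): backdoor, adjust for {K}.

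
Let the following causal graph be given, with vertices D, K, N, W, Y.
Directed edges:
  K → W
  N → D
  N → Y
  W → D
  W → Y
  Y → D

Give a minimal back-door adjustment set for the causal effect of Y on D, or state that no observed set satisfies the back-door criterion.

desc(Y)\{Y}={D}; candidates ⊆ {K,N,W}.
size 0: {}; under {} Y still reaches {D,K,N,W} ∋ D.
size 1: {K}, {N}, {W}; under {K} Y still reaches {D,N,W} ∋ D.
{N,W}: Y⊥D given {N,W} in G with Y→· removed — back-door holds.

Y→D: minimal back-door set {N, W}.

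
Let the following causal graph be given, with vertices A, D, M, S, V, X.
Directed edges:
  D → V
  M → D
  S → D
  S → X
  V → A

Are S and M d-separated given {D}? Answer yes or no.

No — S and M are d-connected given {D}.

Bayes-Ball from S | {D} reaches {M,X}.
M ∈ reach(S|{D}) ⇒ S ⊥̸ M | {D}.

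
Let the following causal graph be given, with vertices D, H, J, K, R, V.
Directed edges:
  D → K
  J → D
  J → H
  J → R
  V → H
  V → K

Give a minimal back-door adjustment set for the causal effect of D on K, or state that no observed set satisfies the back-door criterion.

desc(D)\{D}={K}; candidates ⊆ {H,J,R,V}.
∅: D⊥K given ∅ in G with D→· removed — back-door holds.

D→K: minimal back-door set ∅.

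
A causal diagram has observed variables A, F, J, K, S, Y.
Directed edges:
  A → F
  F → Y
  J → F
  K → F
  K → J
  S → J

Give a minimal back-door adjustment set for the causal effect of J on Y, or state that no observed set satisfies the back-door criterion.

J→Y: minimal back-door set {K}.

desc(J)\{J}={F,Y}; candidates ⊆ {A,K,S}.
size 0: {}; under {} J still reaches {F,K,S,Y} ∋ Y.
{K}: J⊥Y given {K} in G with J→· removed — back-door holds.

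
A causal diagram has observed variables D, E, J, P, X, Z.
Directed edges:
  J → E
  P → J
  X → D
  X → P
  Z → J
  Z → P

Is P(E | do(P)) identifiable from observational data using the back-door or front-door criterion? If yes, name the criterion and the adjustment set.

P(E|do(P)): backdoor, adjust for {Z}.

desc(P)\{P}={E,J}; candidates ⊆ {D,X,Z}.
size 0: {}; under {} P still reaches {D,E,J,X,Z} ∋ E.
{Z}: P⊥E given {Z} in G with P→· removed — back-door holds.
P(E|do(P)) = Σ_{Z} P(E|P,Z)·P(Z).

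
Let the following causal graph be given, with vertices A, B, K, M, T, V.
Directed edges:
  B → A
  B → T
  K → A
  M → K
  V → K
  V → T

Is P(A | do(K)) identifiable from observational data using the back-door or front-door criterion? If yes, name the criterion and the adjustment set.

P(A|do(K)): backdoor, adjust for ∅.

desc(K)\{K}={A}; candidates ⊆ {B,M,T,V}.
∅: K⊥A given ∅ in G with K→· removed — back-door holds.
P(A|do(K)) = P(A|K) — no adjustment needed.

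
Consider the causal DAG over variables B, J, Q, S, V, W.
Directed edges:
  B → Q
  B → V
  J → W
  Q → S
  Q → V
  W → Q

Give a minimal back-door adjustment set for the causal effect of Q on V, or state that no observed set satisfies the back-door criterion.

desc(Q)\{Q}={S,V}; candidates ⊆ {B,J,W}.
size 0: {}; under {} Q still reaches {B,J,V,W} ∋ V.
{B}: Q⊥V given {B} in G with Q→· removed — back-door holds.

Q→V: minimal back-door set {B}.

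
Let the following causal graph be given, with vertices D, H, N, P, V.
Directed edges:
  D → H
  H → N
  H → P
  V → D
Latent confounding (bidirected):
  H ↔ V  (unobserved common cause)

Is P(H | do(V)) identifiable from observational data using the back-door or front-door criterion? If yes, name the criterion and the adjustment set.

desc(V)\{V}={D,H,N,P}; candidates ⊆ {—}.
V↔H: latent back-door arc(s) into V.
size 0: {}; under {} V still reaches {H,N,P} ∋ H.
V↔H cannot be blocked by any observed set — no back-door set.
{D}: (i) intercepts every directed V→H path; (ii) no back-door V→{D}; (iii) {V} blocks every back-door {D}→H. Front-door holds.
P(H|do(V)) = Σ_{D} P(D|V) Σ_{V'} P(H|D,V')P(V').

P(H|do(V)): frontdoor, adjust for {D}.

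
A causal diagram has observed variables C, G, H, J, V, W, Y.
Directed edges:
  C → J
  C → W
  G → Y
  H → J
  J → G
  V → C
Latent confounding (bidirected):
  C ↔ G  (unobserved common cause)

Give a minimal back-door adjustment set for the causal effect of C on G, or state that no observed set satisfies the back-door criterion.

C→G: no observed back-door set.

desc(C)\{C}={G,J,W,Y}; candidates ⊆ {H,V}.
C↔G: latent back-door arc(s) into C.
size 0: {}; under {} C still reaches {G,V,Y} ∋ G.
size 1: {H}, {V}; under {H} C still reaches {G,V,Y} ∋ G.
size 2: {H,V}; under {H,V} C still reaches {G,Y} ∋ G.
C↔G cannot be blocked by any observed set — no back-door set.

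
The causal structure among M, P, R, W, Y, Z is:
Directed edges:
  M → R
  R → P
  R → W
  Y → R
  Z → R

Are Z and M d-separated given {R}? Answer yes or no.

Bayes-Ball from Z | {R} reaches {M,Y}.
M ∈ reach(Z|{R}) ⇒ Z ⊥̸ M | {R}.

No — Z and M are d-connected given {R}.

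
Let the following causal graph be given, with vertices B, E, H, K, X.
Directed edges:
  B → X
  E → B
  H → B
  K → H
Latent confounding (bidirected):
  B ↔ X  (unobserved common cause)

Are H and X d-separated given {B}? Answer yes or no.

Bayes-Ball from H | {B} reaches {E,K,X}.
X ∈ reach(H|{B}) ⇒ H ⊥̸ X | {B}.

No — H and X are d-connected given {B}.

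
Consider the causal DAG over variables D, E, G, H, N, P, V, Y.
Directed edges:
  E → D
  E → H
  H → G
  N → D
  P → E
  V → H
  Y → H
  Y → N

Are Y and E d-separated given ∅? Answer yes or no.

Yes — Y ⊥ E | ∅.

Bayes-Ball from Y | ∅ reaches {D,G,H,N}.
E ∉ reach(Y|∅) ⇒ Y ⊥ E | ∅.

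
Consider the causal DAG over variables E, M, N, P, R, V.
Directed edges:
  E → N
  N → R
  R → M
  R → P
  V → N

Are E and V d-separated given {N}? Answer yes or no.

No — E and V are d-connected given {N}.

Bayes-Ball from E | {N} reaches {V}.
V ∈ reach(E|{N}) ⇒ E ⊥̸ V | {N}.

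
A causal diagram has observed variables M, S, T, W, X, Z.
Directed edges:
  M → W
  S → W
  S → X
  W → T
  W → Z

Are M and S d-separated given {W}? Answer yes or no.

Bayes-Ball from M | {W} reaches {S,X}.
S ∈ reach(M|{W}) ⇒ M ⊥̸ S | {W}.

No — M and S are d-connected given {W}.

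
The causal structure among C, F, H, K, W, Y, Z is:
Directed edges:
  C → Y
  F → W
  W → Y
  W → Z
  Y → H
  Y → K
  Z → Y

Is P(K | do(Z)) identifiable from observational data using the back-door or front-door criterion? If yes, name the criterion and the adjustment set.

P(K|do(Z)): backdoor, adjust for {W}.

desc(Z)\{Z}={H,K,Y}; candidates ⊆ {C,F,W}.
size 0: {}; under {} Z still reaches {F,H,K,W,Y} ∋ K.
{W}: Z⊥K given {W} in G with Z→· removed — back-door holds.
P(K|do(Z)) = Σ_{W} P(K|Z,W)·P(W).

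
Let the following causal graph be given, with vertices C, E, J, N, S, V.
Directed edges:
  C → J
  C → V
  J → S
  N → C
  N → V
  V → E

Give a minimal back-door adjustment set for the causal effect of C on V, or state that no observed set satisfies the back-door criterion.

desc(C)\{C}={E,J,S,V}; candidates ⊆ {N}.
size 0: {}; under {} C still reaches {E,N,V} ∋ V.
{N}: C⊥V given {N} in G with C→· removed — back-door holds.

C→V: minimal back-door set {N}.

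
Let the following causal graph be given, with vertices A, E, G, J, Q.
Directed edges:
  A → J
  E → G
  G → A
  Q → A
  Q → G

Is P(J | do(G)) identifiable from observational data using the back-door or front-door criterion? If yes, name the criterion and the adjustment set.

P(J|do(G)): backdoor, adjust for {Q}.

desc(G)\{G}={A,J}; candidates ⊆ {E,Q}.
size 0: {}; under {} G still reaches {A,E,J,Q} ∋ J.
{Q}: G⊥J given {Q} in G with G→· removed — back-door holds.
P(J|do(G)) = Σ_{Q} P(J|G,Q)·P(Q).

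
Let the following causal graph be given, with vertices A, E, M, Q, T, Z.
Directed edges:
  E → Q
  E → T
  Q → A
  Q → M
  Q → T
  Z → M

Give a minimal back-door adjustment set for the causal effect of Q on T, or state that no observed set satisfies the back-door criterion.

Q→T: minimal back-door set {E}.

desc(Q)\{Q}={A,M,T}; candidates ⊆ {E,Z}.
size 0: {}; under {} Q still reaches {E,T} ∋ T.
{E}: Q⊥T given {E} in G with Q→· removed — back-door holds.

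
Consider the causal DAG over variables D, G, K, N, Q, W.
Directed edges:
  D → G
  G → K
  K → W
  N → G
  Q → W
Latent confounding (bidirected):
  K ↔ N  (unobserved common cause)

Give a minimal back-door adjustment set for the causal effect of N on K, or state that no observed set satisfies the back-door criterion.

N→K: no observed back-door set.

desc(N)\{N}={G,K,W}; candidates ⊆ {D,Q}.
N↔K: latent back-door arc(s) into N.
size 0: {}; under {} N still reaches {K,W} ∋ K.
size 1: {D}, {Q}; under {D} N still reaches {K,W} ∋ K.
size 2: {D,Q}; under {D,Q} N still reaches {K,W} ∋ K.
N↔K cannot be blocked by any observed set — no back-door set.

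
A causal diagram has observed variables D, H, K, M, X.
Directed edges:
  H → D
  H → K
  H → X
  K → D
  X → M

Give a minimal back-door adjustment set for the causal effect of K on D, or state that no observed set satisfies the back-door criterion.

K→D: minimal back-door set {H}.

desc(K)\{K}={D}; candidates ⊆ {H,M,X}.
size 0: {}; under {} K still reaches {D,H,M,X} ∋ D.
{H}: K⊥D given {H} in G with K→· removed — back-door holds.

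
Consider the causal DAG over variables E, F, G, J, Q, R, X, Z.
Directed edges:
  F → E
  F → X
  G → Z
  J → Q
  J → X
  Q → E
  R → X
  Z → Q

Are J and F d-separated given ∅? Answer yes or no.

Bayes-Ball from J | ∅ reaches {E,Q,X}.
F ∉ reach(J|∅) ⇒ J ⊥ F | ∅.

Yes — J ⊥ F | ∅.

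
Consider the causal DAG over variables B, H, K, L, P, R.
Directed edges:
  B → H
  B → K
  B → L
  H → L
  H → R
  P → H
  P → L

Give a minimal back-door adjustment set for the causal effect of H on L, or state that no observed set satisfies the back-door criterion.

desc(H)\{H}={L,R}; candidates ⊆ {B,K,P}.
size 0: {}; under {} H still reaches {B,K,L,P} ∋ L.
size 1: {B}, {K}, {P}; under {B} H still reaches {L,P} ∋ L.
{B,P}: H⊥L given {B,P} in G with H→· removed — back-door holds.

H→L: minimal back-door set {B, P}.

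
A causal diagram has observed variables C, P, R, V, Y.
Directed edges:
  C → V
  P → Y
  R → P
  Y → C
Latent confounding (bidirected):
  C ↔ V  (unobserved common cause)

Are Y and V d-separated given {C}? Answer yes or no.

No — Y and V are d-connected given {C}.

Bayes-Ball from Y | {C} reaches {P,R,V}.
V ∈ reach(Y|{C}) ⇒ Y ⊥̸ V | {C}.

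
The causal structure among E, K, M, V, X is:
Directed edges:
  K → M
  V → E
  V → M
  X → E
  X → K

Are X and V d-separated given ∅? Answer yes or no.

Yes — X ⊥ V | ∅.

Bayes-Ball from X | ∅ reaches {E,K,M}.
V ∉ reach(X|∅) ⇒ X ⊥ V | ∅.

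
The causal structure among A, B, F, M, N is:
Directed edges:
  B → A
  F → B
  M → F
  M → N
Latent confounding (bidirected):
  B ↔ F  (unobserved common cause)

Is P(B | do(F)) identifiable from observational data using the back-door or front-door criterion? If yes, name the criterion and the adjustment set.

desc(F)\{F}={A,B}; candidates ⊆ {M,N}.
F↔B: latent back-door arc(s) into F.
size 0: {}; under {} F still reaches {A,B,M,N} ∋ B.
size 1: {M}, {N}; under {M} F still reaches {A,B} ∋ B.
size 2: {M,N}; under {M,N} F still reaches {A,B} ∋ B.
F↔B cannot be blocked by any observed set — no back-door set.
No mediator lies on a directed F→…→B path.
Neither criterion identifies P(B|do(F)) in this graph.

P(B|do(F)): not identifiable (no BD/FD set).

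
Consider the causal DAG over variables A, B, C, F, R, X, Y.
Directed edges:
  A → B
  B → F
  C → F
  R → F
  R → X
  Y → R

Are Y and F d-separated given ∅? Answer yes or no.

No — Y and F are d-connected given ∅.

Bayes-Ball from Y | ∅ reaches {F,R,X}.
F ∈ reach(Y|∅) ⇒ Y ⊥̸ F | ∅.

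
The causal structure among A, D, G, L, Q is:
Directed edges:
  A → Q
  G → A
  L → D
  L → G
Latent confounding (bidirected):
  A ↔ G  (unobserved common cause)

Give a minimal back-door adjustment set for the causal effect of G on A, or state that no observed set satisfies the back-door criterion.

G→A: no observed back-door set.

desc(G)\{G}={A,Q}; candidates ⊆ {D,L}.
G↔A: latent back-door arc(s) into G.
size 0: {}; under {} G still reaches {A,D,L,Q} ∋ A.
size 1: {D}, {L}; under {D} G still reaches {A,L,Q} ∋ A.
size 2: {D,L}; under {D,L} G still reaches {A,Q} ∋ A.
G↔A cannot be blocked by any observed set — no back-door set.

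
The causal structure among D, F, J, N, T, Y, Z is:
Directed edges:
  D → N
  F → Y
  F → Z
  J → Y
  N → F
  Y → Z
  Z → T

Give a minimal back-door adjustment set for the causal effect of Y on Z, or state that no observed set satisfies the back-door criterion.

Y→Z: minimal back-door set {F}.

desc(Y)\{Y}={T,Z}; candidates ⊆ {D,F,J,N}.
size 0: {}; under {} Y still reaches {D,F,J,N,T,Z} ∋ Z.
{F}: Y⊥Z given {F} in G with Y→· removed — back-door holds.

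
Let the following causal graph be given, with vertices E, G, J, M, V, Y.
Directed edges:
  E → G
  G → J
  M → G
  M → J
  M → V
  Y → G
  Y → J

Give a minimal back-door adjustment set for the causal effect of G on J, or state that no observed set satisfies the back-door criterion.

G→J: minimal back-door set {M, Y}.

desc(G)\{G}={J}; candidates ⊆ {E,M,V,Y}.
size 0: {}; under {} G still reaches {E,J,M,V,Y} ∋ J.
size 1: {E}, {M}, {V} …(+1); under {E} G still reaches {J,M,V,Y} ∋ J.
{M,Y}: G⊥J given {M,Y} in G with G→· removed — back-door holds.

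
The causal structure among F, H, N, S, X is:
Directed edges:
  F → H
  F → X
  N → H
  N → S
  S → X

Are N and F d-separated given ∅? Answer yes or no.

Bayes-Ball from N | ∅ reaches {H,S,X}.
F ∉ reach(N|∅) ⇒ N ⊥ F | ∅.

Yes — N ⊥ F | ∅.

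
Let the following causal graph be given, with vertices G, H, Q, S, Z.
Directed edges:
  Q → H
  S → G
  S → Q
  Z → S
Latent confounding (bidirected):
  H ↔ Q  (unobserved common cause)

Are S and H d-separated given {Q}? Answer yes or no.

No — S and H are d-connected given {Q}.

Bayes-Ball from S | {Q} reaches {G,H,Z}.
H ∈ reach(S|{Q}) ⇒ S ⊥̸ H | {Q}.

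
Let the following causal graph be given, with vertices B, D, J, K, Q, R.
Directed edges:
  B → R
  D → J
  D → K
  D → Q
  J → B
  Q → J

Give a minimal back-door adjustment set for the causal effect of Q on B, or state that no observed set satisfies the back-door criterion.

Q→B: minimal back-door set {D}.

desc(Q)\{Q}={B,J,R}; candidates ⊆ {D,K}.
size 0: {}; under {} Q still reaches {B,D,J,K,R} ∋ B.
{D}: Q⊥B given {D} in G with Q→· removed — back-door holds.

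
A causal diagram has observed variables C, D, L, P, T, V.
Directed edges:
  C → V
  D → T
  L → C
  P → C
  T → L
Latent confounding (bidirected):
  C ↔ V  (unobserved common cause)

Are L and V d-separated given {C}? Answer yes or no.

No — L and V are d-connected given {C}.

Bayes-Ball from L | {C} reaches {D,P,T,V}.
V ∈ reach(L|{C}) ⇒ L ⊥̸ V | {C}.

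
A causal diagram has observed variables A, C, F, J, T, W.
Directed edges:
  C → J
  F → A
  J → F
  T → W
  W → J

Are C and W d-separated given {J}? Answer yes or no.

No — C and W are d-connected given {J}.

Bayes-Ball from C | {J} reaches {T,W}.
W ∈ reach(C|{J}) ⇒ C ⊥̸ W | {J}.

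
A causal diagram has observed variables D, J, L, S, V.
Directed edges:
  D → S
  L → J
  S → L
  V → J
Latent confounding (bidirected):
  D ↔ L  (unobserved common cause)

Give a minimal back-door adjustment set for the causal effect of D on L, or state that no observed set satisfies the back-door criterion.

desc(D)\{D}={J,L,S}; candidates ⊆ {V}.
D↔L: latent back-door arc(s) into D.
size 0: {}; under {} D still reaches {J,L} ∋ L.
size 1: {V}; under {V} D still reaches {J,L} ∋ L.
D↔L cannot be blocked by any observed set — no back-door set.

D→L: no observed back-door set.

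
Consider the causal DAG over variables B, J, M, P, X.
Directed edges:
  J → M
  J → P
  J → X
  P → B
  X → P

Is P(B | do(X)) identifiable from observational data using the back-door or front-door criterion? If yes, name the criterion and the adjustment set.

P(B|do(X)): backdoor, adjust for {J}.

desc(X)\{X}={B,P}; candidates ⊆ {J,M}.
size 0: {}; under {} X still reaches {B,J,M,P} ∋ B.
{J}: X⊥B given {J} in G with X→· removed — back-door holds.
P(B|do(X)) = Σ_{J} P(B|X,J)·P(J).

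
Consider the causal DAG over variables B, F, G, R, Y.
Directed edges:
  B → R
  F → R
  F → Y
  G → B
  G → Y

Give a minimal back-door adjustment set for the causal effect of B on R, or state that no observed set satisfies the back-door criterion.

B→R: minimal back-door set ∅.

desc(B)\{B}={R}; candidates ⊆ {F,G,Y}.
∅: B⊥R given ∅ in G with B→· removed — back-door holds.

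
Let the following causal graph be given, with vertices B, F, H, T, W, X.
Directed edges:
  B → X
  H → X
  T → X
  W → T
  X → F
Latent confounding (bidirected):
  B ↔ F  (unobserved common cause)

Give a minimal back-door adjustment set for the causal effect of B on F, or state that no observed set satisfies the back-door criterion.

B→F: no observed back-door set.

desc(B)\{B}={F,X}; candidates ⊆ {H,T,W}.
B↔F: latent back-door arc(s) into B.
size 0: {}; under {} B still reaches {F} ∋ F.
size 1: {H}, {T}, {W}; under {H} B still reaches {F} ∋ F.
size 2: {H,T}, {H,W}, {T,W}; under {H,T} B still reaches {F} ∋ F.
B↔F cannot be blocked by any observed set — no back-door set.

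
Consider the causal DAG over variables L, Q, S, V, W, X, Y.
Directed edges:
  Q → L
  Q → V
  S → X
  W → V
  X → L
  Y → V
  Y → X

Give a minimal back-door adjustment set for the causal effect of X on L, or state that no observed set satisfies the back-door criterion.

desc(X)\{X}={L}; candidates ⊆ {Q,S,V,W,Y}.
∅: X⊥L given ∅ in G with X→· removed — back-door holds.

X→L: minimal back-door set ∅.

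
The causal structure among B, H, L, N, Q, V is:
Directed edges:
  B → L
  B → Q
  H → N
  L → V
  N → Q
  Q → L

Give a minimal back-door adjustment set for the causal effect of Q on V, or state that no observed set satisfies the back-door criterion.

Q→V: minimal back-door set {B}.

desc(Q)\{Q}={L,V}; candidates ⊆ {B,H,N}.
size 0: {}; under {} Q still reaches {B,H,L,N,V} ∋ V.
{B}: Q⊥V given {B} in G with Q→· removed — back-door holds.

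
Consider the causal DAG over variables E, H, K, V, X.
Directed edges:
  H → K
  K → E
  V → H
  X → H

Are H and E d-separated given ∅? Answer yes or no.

Bayes-Ball from H | ∅ reaches {E,K,V,X}.
E ∈ reach(H|∅) ⇒ H ⊥̸ E | ∅.

No — H and E are d-connected given ∅.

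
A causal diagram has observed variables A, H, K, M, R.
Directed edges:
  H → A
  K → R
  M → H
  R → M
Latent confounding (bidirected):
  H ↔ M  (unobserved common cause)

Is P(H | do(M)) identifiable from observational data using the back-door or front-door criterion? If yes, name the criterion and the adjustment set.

desc(M)\{M}={A,H}; candidates ⊆ {K,R}.
M↔H: latent back-door arc(s) into M.
size 0: {}; under {} M still reaches {A,H,K,R} ∋ H.
size 1: {K}, {R}; under {K} M still reaches {A,H,R} ∋ H.
size 2: {K,R}; under {K,R} M still reaches {A,H} ∋ H.
M↔H cannot be blocked by any observed set — no back-door set.
No mediator lies on a directed M→…→H path.
Neither criterion identifies P(H|do(M)) in this graph.

P(H|do(M)): not identifiable (no BD/FD set).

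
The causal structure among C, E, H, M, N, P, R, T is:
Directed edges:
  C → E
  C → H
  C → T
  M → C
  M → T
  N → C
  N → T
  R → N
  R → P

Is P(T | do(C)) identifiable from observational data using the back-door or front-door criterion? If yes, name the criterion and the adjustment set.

P(T|do(C)): backdoor, adjust for {M, N}.

desc(C)\{C}={E,H,T}; candidates ⊆ {M,N,P,R}.
size 0: {}; under {} C still reaches {M,N,P,R,T} ∋ T.
size 1: {M}, {N}, {P} …(+1); under {M} C still reaches {N,P,R,T} ∋ T.
{M,N}: C⊥T given {M,N} in G with C→· removed — back-door holds.
P(T|do(C)) = Σ_{M,N} P(T|C,M,N)·P(M,N).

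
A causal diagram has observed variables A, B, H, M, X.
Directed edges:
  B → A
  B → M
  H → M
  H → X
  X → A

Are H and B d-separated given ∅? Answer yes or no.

Yes — H ⊥ B | ∅.

Bayes-Ball from H | ∅ reaches {A,M,X}.
B ∉ reach(H|∅) ⇒ H ⊥ B | ∅.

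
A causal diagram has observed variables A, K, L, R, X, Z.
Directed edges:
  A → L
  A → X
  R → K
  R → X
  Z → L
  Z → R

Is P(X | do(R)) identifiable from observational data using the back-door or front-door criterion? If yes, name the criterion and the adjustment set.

P(X|do(R)): backdoor, adjust for ∅.

desc(R)\{R}={K,X}; candidates ⊆ {A,L,Z}.
∅: R⊥X given ∅ in G with R→· removed — back-door holds.
P(X|do(R)) = P(X|R) — no adjustment needed.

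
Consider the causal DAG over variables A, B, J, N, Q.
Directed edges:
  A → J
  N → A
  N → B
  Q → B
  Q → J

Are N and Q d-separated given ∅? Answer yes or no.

Bayes-Ball from N | ∅ reaches {A,B,J}.
Q ∉ reach(N|∅) ⇒ N ⊥ Q | ∅.

Yes — N ⊥ Q | ∅.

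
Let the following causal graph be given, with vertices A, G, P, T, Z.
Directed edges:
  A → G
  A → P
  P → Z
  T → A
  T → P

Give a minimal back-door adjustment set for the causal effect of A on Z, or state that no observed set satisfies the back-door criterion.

A→Z: minimal back-door set {T}.

desc(A)\{A}={G,P,Z}; candidates ⊆ {T}.
size 0: {}; under {} A still reaches {P,T,Z} ∋ Z.
{T}: A⊥Z given {T} in G with A→· removed — back-door holds.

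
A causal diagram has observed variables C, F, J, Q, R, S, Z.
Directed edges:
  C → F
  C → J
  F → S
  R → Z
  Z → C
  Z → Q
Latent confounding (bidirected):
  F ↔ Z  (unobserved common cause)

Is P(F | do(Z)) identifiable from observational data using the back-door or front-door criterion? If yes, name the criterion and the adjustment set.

P(F|do(Z)): frontdoor, adjust for {C}.

desc(Z)\{Z}={C,F,J,Q,S}; candidates ⊆ {R}.
Z↔F: latent back-door arc(s) into Z.
size 0: {}; under {} Z still reaches {F,R,S} ∋ F.
size 1: {R}; under {R} Z still reaches {F,S} ∋ F.
Z↔F cannot be blocked by any observed set — no back-door set.
{C}: (i) intercepts every directed Z→F path; (ii) no back-door Z→{C}; (iii) {Z} blocks every back-door {C}→F. Front-door holds.
P(F|do(Z)) = Σ_{C} P(C|Z) Σ_{Z'} P(F|C,Z')P(Z').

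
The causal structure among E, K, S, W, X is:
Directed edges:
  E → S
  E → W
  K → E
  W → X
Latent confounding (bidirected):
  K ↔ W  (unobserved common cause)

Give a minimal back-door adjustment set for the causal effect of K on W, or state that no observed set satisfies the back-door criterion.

desc(K)\{K}={E,S,W,X}; candidates ⊆ {—}.
K↔W: latent back-door arc(s) into K.
size 0: {}; under {} K still reaches {W,X} ∋ W.
K↔W cannot be blocked by any observed set — no back-door set.

K→W: no observed back-door set.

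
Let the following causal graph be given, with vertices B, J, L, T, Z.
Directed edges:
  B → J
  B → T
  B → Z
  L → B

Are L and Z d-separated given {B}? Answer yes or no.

Yes — L ⊥ Z | {B}.

Bayes-Ball from L | {B} reaches ∅.
Z ∉ reach(L|{B}) ⇒ L ⊥ Z | {B}.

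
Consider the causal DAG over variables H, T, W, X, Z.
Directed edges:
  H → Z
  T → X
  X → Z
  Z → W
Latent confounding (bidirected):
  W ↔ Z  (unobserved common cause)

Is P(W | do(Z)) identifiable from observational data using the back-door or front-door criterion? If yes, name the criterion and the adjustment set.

desc(Z)\{Z}={W}; candidates ⊆ {H,T,X}.
Z↔W: latent back-door arc(s) into Z.
size 0: {}; under {} Z still reaches {H,T,W,X} ∋ W.
size 1: {H}, {T}, {X}; under {H} Z still reaches {T,W,X} ∋ W.
size 2: {H,T}, {H,X}, {T,X}; under {H,T} Z still reaches {W,X} ∋ W.
Z↔W cannot be blocked by any observed set — no back-door set.
No mediator lies on a directed Z→…→W path.
Neither criterion identifies P(W|do(Z)) in this graph.

P(W|do(Z)): not identifiable (no BD/FD set).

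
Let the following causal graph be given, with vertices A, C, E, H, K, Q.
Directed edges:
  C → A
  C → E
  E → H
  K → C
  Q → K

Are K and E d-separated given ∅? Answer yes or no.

Bayes-Ball from K | ∅ reaches {A,C,E,H,Q}.
E ∈ reach(K|∅) ⇒ K ⊥̸ E | ∅.

No — K and E are d-connected given ∅.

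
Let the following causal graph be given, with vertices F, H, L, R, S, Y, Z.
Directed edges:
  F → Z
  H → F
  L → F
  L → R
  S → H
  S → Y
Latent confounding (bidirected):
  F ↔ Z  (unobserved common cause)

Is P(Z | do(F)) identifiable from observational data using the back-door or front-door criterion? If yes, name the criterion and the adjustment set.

P(Z|do(F)): not identifiable (no BD/FD set).

desc(F)\{F}={Z}; candidates ⊆ {H,L,R,S,Y}.
F↔Z: latent back-door arc(s) into F.
size 0: {}; under {} F still reaches {H,L,R,S,Y,Z} ∋ Z.
size 1: {H}, {L}, {R} …(+2); under {H} F still reaches {L,R,Z} ∋ Z.
size 2: {H,L}, {H,R}, {H,S} …(+7); under {H,L} F still reaches {Z} ∋ Z.
F↔Z cannot be blocked by any observed set — no back-door set.
No mediator lies on a directed F→…→Z path.
Neither criterion identifies P(Z|do(F)) in this graph.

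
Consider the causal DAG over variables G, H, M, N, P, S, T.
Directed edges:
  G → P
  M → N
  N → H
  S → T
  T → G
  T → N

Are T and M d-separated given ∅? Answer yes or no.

Bayes-Ball from T | ∅ reaches {G,H,N,P,S}.
M ∉ reach(T|∅) ⇒ T ⊥ M | ∅.

Yes — T ⊥ M | ∅.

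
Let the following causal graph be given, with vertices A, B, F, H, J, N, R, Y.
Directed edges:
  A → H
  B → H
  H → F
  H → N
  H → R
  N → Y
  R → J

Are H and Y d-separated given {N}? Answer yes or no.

Bayes-Ball from H | {N} reaches {A,B,F,J,R}.
Y ∉ reach(H|{N}) ⇒ H ⊥ Y | {N}.

Yes — H ⊥ Y | {N}.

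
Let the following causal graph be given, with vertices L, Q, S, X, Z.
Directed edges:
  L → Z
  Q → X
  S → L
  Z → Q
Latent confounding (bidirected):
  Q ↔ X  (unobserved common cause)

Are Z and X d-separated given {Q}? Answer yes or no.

Bayes-Ball from Z | {Q} reaches {L,S,X}.
X ∈ reach(Z|{Q}) ⇒ Z ⊥̸ X | {Q}.

No — Z and X are d-connected given {Q}.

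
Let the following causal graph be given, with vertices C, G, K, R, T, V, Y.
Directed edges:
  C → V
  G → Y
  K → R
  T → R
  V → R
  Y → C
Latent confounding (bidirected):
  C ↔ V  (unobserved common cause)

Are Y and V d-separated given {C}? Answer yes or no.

Bayes-Ball from Y | {C} reaches {G,R,V}.
V ∈ reach(Y|{C}) ⇒ Y ⊥̸ V | {C}.

No — Y and V are d-connected given {C}.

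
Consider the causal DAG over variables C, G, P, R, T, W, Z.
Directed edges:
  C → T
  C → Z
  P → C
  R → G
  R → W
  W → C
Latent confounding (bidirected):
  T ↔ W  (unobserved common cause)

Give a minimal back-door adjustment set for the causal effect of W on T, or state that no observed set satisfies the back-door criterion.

desc(W)\{W}={C,T,Z}; candidates ⊆ {G,P,R}.
W↔T: latent back-door arc(s) into W.
size 0: {}; under {} W still reaches {G,R,T} ∋ T.
size 1: {G}, {P}, {R}; under {G} W still reaches {R,T} ∋ T.
size 2: {G,P}, {G,R}, {P,R}; under {G,P} W still reaches {R,T} ∋ T.
W↔T cannot be blocked by any observed set — no back-door set.

W→T: no observed back-door set.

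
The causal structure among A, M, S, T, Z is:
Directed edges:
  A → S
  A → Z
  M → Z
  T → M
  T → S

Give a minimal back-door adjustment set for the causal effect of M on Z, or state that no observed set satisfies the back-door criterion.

desc(M)\{M}={Z}; candidates ⊆ {A,S,T}.
∅: M⊥Z given ∅ in G with M→· removed — back-door holds.

M→Z: minimal back-door set ∅.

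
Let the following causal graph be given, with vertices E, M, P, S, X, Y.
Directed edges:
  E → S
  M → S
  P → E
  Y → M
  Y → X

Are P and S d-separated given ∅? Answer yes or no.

No — P and S are d-connected given ∅.

Bayes-Ball from P | ∅ reaches {E,S}.
S ∈ reach(P|∅) ⇒ P ⊥̸ S | ∅.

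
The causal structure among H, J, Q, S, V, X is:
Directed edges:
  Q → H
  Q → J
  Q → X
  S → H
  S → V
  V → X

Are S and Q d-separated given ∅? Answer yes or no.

Yes — S ⊥ Q | ∅.

Bayes-Ball from S | ∅ reaches {H,V,X}.
Q ∉ reach(S|∅) ⇒ S ⊥ Q | ∅.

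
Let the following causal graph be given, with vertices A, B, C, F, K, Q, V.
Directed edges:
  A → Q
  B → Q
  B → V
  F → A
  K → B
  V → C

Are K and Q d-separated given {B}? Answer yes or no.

Bayes-Ball from K | {B} reaches ∅.
Q ∉ reach(K|{B}) ⇒ K ⊥ Q | {B}.

Yes — K ⊥ Q | {B}.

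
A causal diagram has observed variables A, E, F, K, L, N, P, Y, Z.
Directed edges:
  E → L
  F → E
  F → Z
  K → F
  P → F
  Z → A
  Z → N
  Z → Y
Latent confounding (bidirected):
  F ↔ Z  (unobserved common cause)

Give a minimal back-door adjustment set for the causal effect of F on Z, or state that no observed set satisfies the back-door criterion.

desc(F)\{F}={A,E,L,N,Y,Z}; candidates ⊆ {K,P}.
F↔Z: latent back-door arc(s) into F.
size 0: {}; under {} F still reaches {A,K,N,P,Y,Z} ∋ Z.
size 1: {K}, {P}; under {K} F still reaches {A,N,P,Y,Z} ∋ Z.
size 2: {K,P}; under {K,P} F still reaches {A,N,Y,Z} ∋ Z.
F↔Z cannot be blocked by any observed set — no back-door set.

F→Z: no observed back-door set.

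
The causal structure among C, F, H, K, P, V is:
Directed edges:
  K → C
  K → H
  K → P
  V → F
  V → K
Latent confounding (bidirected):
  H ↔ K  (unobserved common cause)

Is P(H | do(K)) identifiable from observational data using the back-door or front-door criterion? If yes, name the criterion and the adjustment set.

desc(K)\{K}={C,H,P}; candidates ⊆ {F,V}.
K↔H: latent back-door arc(s) into K.
size 0: {}; under {} K still reaches {F,H,V} ∋ H.
size 1: {F}, {V}; under {F} K still reaches {H,V} ∋ H.
size 2: {F,V}; under {F,V} K still reaches {H} ∋ H.
K↔H cannot be blocked by any observed set — no back-door set.
No mediator lies on a directed K→…→H path.
Neither criterion identifies P(H|do(K)) in this graph.

P(H|do(K)): not identifiable (no BD/FD set).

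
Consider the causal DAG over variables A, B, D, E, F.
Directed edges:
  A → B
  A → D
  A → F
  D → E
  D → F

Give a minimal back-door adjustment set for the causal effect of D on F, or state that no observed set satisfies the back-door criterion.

D→F: minimal back-door set {A}.

desc(D)\{D}={E,F}; candidates ⊆ {A,B}.
size 0: {}; under {} D still reaches {A,B,F} ∋ F.
{A}: D⊥F given {A} in G with D→· removed — back-door holds.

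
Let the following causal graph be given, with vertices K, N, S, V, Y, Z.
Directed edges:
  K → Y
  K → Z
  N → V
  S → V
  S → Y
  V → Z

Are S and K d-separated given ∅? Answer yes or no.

Bayes-Ball from S | ∅ reaches {V,Y,Z}.
K ∉ reach(S|∅) ⇒ S ⊥ K | ∅.

Yes — S ⊥ K | ∅.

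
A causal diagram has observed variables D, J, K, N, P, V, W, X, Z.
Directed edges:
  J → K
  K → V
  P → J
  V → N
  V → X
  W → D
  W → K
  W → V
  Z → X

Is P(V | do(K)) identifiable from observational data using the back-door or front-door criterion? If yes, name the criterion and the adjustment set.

P(V|do(K)): backdoor, adjust for {W}.

desc(K)\{K}={N,V,X}; candidates ⊆ {D,J,P,W,Z}.
size 0: {}; under {} K still reaches {D,J,N,P,V,W,X} ∋ V.
{W}: K⊥V given {W} in G with K→· removed — back-door holds.
P(V|do(K)) = Σ_{W} P(V|K,W)·P(W).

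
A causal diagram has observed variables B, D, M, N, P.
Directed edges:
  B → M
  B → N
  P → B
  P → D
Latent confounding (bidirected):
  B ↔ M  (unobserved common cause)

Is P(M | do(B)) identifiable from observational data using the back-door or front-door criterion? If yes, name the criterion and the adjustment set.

desc(B)\{B}={M,N}; candidates ⊆ {D,P}.
B↔M: latent back-door arc(s) into B.
size 0: {}; under {} B still reaches {D,M,P} ∋ M.
size 1: {D}, {P}; under {D} B still reaches {M,P} ∋ M.
size 2: {D,P}; under {D,P} B still reaches {M} ∋ M.
B↔M cannot be blocked by any observed set — no back-door set.
No mediator lies on a directed B→…→M path.
Neither criterion identifies P(M|do(B)) in this graph.

P(M|do(B)): not identifiable (no BD/FD set).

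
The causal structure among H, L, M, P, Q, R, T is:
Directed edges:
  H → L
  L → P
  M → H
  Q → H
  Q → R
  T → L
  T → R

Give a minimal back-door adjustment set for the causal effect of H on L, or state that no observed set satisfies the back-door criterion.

desc(H)\{H}={L,P}; candidates ⊆ {M,Q,R,T}.
∅: H⊥L given ∅ in G with H→· removed — back-door holds.

H→L: minimal back-door set ∅.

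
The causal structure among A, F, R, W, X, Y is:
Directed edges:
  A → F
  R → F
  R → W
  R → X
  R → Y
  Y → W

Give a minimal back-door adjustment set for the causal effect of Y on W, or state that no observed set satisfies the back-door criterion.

Y→W: minimal back-door set {R}.

desc(Y)\{Y}={W}; candidates ⊆ {A,F,R,X}.
size 0: {}; under {} Y still reaches {F,R,W,X} ∋ W.
{R}: Y⊥W given {R} in G with Y→· removed — back-door holds.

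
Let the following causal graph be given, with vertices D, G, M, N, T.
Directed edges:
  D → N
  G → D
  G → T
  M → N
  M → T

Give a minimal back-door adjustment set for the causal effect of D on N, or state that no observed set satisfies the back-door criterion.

desc(D)\{D}={N}; candidates ⊆ {G,M,T}.
∅: D⊥N given ∅ in G with D→· removed — back-door holds.

D→N: minimal back-door set ∅.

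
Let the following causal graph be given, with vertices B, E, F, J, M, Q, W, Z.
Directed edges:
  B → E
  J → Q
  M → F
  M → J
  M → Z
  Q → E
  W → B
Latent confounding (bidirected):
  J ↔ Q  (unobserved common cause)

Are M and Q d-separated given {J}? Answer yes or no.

Bayes-Ball from M | {J} reaches {E,F,Q,Z}.
Q ∈ reach(M|{J}) ⇒ M ⊥̸ Q | {J}.

No — M and Q are d-connected given {J}.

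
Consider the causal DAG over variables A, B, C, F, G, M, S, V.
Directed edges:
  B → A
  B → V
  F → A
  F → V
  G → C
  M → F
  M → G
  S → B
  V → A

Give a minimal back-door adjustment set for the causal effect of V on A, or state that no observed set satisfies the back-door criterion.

desc(V)\{V}={A}; candidates ⊆ {B,C,F,G,M,S}.
size 0: {}; under {} V still reaches {A,B,C,F,G,M,S} ∋ A.
size 1: {B}, {C}, {F} …(+3); under {B} V still reaches {A,C,F,G,M} ∋ A.
{B,F}: V⊥A given {B,F} in G with V→· removed — back-door holds.

V→A: minimal back-door set {B, F}.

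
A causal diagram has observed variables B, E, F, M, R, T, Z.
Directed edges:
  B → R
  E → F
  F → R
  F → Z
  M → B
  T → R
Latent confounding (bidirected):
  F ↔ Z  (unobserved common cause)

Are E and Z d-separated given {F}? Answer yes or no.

No — E and Z are d-connected given {F}.

Bayes-Ball from E | {F} reaches {Z}.
Z ∈ reach(E|{F}) ⇒ E ⊥̸ Z | {F}.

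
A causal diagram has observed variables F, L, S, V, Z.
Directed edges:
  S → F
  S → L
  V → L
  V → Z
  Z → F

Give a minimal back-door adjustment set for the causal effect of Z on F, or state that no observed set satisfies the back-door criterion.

Z→F: minimal back-door set ∅.

desc(Z)\{Z}={F}; candidates ⊆ {L,S,V}.
∅: Z⊥F given ∅ in G with Z→· removed — back-door holds.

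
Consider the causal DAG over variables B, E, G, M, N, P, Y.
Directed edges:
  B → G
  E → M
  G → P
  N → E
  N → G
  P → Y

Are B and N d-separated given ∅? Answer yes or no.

Yes — B ⊥ N | ∅.

Bayes-Ball from B | ∅ reaches {G,P,Y}.
N ∉ reach(B|∅) ⇒ B ⊥ N | ∅.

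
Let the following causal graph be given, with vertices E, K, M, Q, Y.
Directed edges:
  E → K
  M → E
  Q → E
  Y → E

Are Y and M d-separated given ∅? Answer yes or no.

Bayes-Ball from Y | ∅ reaches {E,K}.
M ∉ reach(Y|∅) ⇒ Y ⊥ M | ∅.

Yes — Y ⊥ M | ∅.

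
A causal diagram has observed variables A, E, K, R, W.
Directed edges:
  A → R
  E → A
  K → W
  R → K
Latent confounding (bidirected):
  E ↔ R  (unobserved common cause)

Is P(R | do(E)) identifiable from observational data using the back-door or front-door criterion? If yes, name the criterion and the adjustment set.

desc(E)\{E}={A,K,R,W}; candidates ⊆ {—}.
E↔R: latent back-door arc(s) into E.
size 0: {}; under {} E still reaches {K,R,W} ∋ R.
E↔R cannot be blocked by any observed set — no back-door set.
{A}: (i) intercepts every directed E→R path; (ii) no back-door E→{A}; (iii) {E} blocks every back-door {A}→R. Front-door holds.
P(R|do(E)) = Σ_{A} P(A|E) Σ_{E'} P(R|A,E')P(E').

P(R|do(E)): frontdoor, adjust for {A}.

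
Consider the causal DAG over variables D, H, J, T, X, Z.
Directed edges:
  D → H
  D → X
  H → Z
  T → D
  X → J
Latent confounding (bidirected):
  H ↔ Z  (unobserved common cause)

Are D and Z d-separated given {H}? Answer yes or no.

Bayes-Ball from D | {H} reaches {J,T,X,Z}.
Z ∈ reach(D|{H}) ⇒ D ⊥̸ Z | {H}.

No — D and Z are d-connected given {H}.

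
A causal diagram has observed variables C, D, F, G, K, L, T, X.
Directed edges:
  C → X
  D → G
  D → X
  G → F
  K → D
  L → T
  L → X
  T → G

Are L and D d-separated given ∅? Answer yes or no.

Bayes-Ball from L | ∅ reaches {F,G,T,X}.
D ∉ reach(L|∅) ⇒ L ⊥ D | ∅.

Yes — L ⊥ D | ∅.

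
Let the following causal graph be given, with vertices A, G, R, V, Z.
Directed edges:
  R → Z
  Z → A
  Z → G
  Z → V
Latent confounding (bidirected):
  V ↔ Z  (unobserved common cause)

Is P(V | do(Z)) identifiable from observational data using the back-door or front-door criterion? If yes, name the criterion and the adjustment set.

desc(Z)\{Z}={A,G,V}; candidates ⊆ {R}.
Z↔V: latent back-door arc(s) into Z.
size 0: {}; under {} Z still reaches {R,V} ∋ V.
size 1: {R}; under {R} Z still reaches {V} ∋ V.
Z↔V cannot be blocked by any observed set — no back-door set.
No mediator lies on a directed Z→…→V path.
Neither criterion identifies P(V|do(Z)) in this graph.

P(V|do(Z)): not identifiable (no BD/FD set).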